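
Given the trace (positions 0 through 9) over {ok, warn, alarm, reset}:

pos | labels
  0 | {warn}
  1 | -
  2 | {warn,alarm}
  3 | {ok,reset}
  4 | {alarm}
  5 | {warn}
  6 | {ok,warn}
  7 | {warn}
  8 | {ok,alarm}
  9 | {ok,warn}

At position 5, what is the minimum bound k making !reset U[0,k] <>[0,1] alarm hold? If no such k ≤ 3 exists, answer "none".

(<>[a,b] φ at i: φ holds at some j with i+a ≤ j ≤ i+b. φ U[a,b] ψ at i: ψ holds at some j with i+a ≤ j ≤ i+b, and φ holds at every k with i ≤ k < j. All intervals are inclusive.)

Need earliest j ≥ 5 with <>[0,1] alarm, and !reset at every k in [5,j-1].
  j=5: rhs fails.
  j=6: rhs fails.
  j=7: rhs holds; lhs holds on [5,6]. k = 2.

2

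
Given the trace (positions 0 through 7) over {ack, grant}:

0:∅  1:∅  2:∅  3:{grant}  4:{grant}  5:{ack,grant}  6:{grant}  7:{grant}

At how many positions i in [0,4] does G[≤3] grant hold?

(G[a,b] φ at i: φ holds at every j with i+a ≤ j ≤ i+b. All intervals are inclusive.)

2

Evaluate at each i in [0,4]:
  i=0: ✗ (fails at j=0)
  i=1: ✗ (fails at j=1)
  i=2: ✗ (fails at j=2)
  i=3: ✓ (all of [3,6])
  i=4: ✓ (all of [4,7])
Positions where it holds: {3, 4} → 2.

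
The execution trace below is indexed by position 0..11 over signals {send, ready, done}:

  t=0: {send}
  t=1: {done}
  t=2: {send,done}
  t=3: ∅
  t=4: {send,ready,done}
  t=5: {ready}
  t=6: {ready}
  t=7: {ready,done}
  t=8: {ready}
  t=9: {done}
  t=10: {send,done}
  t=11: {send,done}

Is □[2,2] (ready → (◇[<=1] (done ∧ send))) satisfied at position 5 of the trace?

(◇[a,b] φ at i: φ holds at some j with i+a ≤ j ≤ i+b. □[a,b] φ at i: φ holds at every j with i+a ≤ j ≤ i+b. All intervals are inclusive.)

Check (ready → (◇[<=1] (done ∧ send))) at every j in [7,7]:
  j=7: antecedent true; consequent fails (none in [7,8]) → ✗
Fails at j=7 → formula fails.

False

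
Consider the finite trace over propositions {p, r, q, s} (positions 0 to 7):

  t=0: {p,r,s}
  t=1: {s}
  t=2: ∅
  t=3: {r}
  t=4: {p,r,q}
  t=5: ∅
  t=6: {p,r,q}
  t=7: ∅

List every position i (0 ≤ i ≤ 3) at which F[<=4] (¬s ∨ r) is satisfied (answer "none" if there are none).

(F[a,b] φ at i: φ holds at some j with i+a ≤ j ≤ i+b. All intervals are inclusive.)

Evaluate at each i in [0,3]:
  i=0: ✓ (witness j=0)
  i=1: ✓ (witness j=2)
  i=2: ✓ (witness j=2)
  i=3: ✓ (witness j=3)

0, 1, 2, 3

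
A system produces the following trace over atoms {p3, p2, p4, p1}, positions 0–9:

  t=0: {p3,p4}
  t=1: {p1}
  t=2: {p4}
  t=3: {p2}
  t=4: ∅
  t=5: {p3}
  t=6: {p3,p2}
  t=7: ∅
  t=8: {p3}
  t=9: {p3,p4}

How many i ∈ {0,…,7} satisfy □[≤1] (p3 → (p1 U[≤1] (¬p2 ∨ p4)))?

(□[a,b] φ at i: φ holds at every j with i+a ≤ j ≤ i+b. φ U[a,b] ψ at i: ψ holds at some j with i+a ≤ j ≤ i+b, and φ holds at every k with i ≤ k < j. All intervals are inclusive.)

6

Evaluate at each i in [0,7]:
  i=0: ✓ (all of [0,1])
  i=1: ✓ (all of [1,2])
  i=2: ✓ (all of [2,3])
  i=3: ✓ (all of [3,4])
  i=4: ✓ (all of [4,5])
  i=5: ✗ (fails at j=6)
  i=6: ✗ (fails at j=6)
  i=7: ✓ (all of [7,8])
Positions where it holds: {0, 1, 2, 3, 4, 7} → 6.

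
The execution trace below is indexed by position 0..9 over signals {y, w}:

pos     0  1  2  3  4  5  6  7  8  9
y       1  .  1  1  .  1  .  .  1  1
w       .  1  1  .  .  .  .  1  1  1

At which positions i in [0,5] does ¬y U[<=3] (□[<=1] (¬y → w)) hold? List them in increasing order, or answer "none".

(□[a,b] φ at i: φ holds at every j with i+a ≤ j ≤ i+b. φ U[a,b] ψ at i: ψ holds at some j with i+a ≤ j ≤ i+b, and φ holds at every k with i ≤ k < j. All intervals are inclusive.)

Evaluate at each i in [0,5]:
  i=0: ✓ (rhs at j=0)
  i=1: ✓ (rhs at j=1)
  i=2: ✓ (rhs at j=2)
  i=3: ✗ (no rhs in [3,6])
  i=4: ✗ (lhs fails at k=5 before rhs at j=7)
  i=5: ✗ (lhs fails at k=5 before rhs at j=7)

0, 1, 2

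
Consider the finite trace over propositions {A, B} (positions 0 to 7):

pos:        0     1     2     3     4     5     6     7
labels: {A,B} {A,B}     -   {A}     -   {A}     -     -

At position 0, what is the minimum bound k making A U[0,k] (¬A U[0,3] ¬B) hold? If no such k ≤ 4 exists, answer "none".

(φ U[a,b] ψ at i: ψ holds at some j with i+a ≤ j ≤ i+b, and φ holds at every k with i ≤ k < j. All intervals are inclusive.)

Need earliest j ≥ 0 with (¬A U[0,3] ¬B), and A at every k in [0,j-1].
  j=0: rhs fails.
  j=1: rhs fails.
  j=2: rhs holds; lhs holds on [0,1]. k = 2.

2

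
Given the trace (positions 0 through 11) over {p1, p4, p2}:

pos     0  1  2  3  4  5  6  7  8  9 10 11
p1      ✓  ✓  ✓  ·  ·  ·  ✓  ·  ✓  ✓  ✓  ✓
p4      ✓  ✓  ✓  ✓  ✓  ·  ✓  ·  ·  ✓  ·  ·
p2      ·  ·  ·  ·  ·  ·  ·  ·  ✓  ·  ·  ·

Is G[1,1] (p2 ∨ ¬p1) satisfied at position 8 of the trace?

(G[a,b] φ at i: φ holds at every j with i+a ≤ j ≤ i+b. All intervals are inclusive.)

Check (p2 ∨ ¬p1) at every j in [9,9]:
  j=9: false
Fails at j=9 → formula fails.

Does not hold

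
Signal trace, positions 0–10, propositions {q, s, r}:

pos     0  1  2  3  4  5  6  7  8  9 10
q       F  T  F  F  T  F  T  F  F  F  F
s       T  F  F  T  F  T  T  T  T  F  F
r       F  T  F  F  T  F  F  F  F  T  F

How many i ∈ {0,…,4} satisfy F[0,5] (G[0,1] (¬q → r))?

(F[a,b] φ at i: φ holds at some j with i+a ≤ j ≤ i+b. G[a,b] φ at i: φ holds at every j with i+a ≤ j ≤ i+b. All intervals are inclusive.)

0

Evaluate at each i in [0,4]:
  i=0: ✗ (none in [0,5])
  i=1: ✗ (none in [1,6])
  i=2: ✗ (none in [2,7])
  i=3: ✗ (none in [3,8])
  i=4: ✗ (none in [4,9])
Positions where it holds: {} → 0.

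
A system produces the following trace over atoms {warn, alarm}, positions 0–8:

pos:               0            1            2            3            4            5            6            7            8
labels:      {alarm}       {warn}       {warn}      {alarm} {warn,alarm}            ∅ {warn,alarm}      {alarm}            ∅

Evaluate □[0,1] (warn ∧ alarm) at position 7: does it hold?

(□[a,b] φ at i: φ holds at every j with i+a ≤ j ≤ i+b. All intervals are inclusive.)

Check (warn ∧ alarm) at every j in [7,8]:
  j=7: false
  j=8: false
Fails at j=7 → formula fails.

False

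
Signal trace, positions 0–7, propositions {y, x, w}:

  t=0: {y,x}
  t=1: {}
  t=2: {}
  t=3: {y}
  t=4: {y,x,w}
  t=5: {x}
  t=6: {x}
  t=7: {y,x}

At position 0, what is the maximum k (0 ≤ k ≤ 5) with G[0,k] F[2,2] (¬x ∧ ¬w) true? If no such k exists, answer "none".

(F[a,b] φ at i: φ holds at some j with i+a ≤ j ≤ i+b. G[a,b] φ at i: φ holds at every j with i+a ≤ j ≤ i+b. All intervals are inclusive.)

F[2,2] (¬x ∧ ¬w) must hold from j=0 onward; find where it first fails.
  j=0: holds
  j=1: holds
  j=2: fails
Holds on [0,1], so largest k = 1.

1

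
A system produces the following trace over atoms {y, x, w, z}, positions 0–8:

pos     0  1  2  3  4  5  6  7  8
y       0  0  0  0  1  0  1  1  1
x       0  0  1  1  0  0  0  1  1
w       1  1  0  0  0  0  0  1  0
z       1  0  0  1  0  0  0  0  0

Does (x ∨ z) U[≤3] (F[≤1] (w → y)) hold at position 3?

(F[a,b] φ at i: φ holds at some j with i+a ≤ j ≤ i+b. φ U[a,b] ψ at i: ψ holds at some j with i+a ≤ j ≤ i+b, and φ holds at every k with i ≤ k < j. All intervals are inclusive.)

Need some j in [3,6] with F[≤1] (w → y), and (x ∨ z) at every k in [3,j-1].
  j=3: F[≤1] (w → y) holds; no prefix to check → satisfied.

Holds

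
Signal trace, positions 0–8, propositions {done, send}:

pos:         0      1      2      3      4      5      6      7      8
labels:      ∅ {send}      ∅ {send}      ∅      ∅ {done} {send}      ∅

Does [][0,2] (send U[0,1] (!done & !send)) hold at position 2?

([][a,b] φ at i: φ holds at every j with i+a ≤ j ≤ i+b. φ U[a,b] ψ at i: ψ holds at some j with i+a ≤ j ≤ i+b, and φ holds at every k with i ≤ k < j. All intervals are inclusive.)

Check (send U[0,1] (!done & !send)) at every j in [2,4]:
  j=2: holds
  j=3: holds
  j=4: holds
All positions satisfy it → formula holds.

True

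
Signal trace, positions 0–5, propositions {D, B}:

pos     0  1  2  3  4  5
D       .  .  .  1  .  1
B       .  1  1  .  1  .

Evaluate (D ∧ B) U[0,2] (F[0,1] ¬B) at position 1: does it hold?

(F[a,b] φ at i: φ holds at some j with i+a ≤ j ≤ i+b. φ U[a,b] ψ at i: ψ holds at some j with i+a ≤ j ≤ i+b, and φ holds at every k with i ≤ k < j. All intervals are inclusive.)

Does not hold

Need some j in [1,3] with F[0,1] ¬B, and (D ∧ B) at every k in [1,j-1].
  j=1: F[0,1] ¬B — fails (none in [1,2]).
  j=2: F[0,1] ¬B holds, but (D ∧ B) fails at k=1 → not this j.
  j=3: F[0,1] ¬B holds, but (D ∧ B) fails at k=1 → not this j.
No j in the window works → until fails.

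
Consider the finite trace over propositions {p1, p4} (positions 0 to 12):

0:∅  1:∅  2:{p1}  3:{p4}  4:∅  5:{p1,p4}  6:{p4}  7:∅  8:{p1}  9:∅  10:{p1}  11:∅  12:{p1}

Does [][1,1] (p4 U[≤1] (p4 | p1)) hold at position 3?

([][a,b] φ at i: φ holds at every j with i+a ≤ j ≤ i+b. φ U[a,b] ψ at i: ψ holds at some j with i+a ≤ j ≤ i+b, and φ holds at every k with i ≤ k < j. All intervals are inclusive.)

Check (p4 U[≤1] (p4 | p1)) at every j in [4,4]:
  j=4: fails
Fails at j=4 → formula fails.

Does not hold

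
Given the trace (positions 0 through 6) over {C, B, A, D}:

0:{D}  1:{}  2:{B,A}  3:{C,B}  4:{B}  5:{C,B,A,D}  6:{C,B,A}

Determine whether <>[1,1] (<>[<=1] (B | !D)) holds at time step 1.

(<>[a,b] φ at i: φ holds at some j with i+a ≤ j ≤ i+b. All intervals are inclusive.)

Check <>[<=1] (B | !D) at each j in [2,2]:
  j=2: holds (witness at 2)
Found at j=2 → formula holds.

True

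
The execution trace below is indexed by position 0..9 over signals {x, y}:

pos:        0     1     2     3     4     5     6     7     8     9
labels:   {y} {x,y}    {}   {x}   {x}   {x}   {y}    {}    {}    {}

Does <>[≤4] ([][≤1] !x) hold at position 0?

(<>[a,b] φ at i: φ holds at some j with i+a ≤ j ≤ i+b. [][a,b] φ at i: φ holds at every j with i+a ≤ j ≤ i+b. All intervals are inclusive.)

Check [][≤1] !x at each j in [0,4]:
  j=0: fails at 1
  j=1: fails at 1
  j=2: fails at 3
  j=3: fails at 3
  j=4: fails at 4
No position in the window satisfies it → formula fails.

False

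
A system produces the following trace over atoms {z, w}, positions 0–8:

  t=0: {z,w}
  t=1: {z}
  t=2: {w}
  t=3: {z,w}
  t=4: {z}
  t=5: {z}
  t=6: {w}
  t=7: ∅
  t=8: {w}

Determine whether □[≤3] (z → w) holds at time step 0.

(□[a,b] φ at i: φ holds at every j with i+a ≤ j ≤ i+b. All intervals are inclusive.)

Does not hold

Check (z → w) at every j in [0,3]:
  j=0: antecedent true; consequent true → ✓
  j=1: antecedent true; consequent false → ✗
  j=2: antecedent false → ✓
  j=3: antecedent true; consequent true → ✓
Fails at j=1 → formula fails.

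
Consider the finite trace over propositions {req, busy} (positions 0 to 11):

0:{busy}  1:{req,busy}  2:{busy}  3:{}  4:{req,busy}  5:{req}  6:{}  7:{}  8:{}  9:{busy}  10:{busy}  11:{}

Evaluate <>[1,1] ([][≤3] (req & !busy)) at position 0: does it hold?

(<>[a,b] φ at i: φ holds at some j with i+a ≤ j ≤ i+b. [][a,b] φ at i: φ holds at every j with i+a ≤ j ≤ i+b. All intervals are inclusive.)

False

Check [][≤3] (req & !busy) at each j in [1,1]:
  j=1: fails at 1
No position in the window satisfies it → formula fails.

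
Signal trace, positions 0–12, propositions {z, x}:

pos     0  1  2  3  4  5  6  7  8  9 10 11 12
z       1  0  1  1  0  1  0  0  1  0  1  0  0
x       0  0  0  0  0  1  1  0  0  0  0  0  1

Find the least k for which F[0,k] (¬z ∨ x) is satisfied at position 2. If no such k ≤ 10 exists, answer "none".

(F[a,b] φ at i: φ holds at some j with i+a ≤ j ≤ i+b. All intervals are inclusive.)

Scan j = 2,3,… for (¬z ∨ x):
  j=2: fails
  j=3: fails
  j=4: holds
First hit at j=4, so smallest k = 4-2 = 2.

2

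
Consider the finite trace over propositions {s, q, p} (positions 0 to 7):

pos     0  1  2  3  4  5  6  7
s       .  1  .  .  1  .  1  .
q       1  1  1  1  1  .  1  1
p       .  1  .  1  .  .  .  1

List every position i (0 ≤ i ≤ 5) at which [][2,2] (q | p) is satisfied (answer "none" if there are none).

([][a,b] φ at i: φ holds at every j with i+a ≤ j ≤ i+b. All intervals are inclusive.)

Evaluate at each i in [0,5]:
  i=0: ✓ (all of [2,2])
  i=1: ✓ (all of [3,3])
  i=2: ✓ (all of [4,4])
  i=3: ✗ (fails at j=5)
  i=4: ✓ (all of [6,6])
  i=5: ✓ (all of [7,7])

0, 1, 2, 4, 5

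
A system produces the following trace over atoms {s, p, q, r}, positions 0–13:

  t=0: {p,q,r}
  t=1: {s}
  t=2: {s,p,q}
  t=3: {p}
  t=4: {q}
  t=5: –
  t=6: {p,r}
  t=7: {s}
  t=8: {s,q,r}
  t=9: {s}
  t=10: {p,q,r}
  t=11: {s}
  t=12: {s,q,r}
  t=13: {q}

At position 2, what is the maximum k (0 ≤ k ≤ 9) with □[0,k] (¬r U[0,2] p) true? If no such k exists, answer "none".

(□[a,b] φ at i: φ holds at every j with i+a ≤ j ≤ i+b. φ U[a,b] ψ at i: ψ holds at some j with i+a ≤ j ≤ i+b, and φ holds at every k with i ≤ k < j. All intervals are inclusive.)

(¬r U[0,2] p) must hold from j=2 onward; find where it first fails.
  j=2: holds
  j=3: holds
  j=4: holds
  j=5: holds
  j=6: holds
  j=7: fails
Holds on [2,6], so largest k = 4.

4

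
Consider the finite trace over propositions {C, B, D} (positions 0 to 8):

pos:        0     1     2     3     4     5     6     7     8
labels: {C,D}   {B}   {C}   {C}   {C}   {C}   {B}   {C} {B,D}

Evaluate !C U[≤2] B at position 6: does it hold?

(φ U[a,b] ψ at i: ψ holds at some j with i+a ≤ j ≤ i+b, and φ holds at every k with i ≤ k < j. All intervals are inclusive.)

Need some j in [6,8] with B, and !C at every k in [6,j-1].
  j=6: B holds; no prefix to check → satisfied.

Yes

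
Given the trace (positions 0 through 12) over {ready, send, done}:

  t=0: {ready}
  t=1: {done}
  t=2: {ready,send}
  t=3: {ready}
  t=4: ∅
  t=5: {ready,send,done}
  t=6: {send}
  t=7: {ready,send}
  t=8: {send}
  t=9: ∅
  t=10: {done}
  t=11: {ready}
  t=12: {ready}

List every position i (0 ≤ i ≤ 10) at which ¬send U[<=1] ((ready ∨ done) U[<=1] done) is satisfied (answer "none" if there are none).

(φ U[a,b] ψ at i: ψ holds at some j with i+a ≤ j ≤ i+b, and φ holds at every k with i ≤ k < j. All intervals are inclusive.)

Evaluate at each i in [0,10]:
  i=0: ✓ (rhs at j=0)
  i=1: ✓ (rhs at j=1)
  i=2: ✗ (no rhs in [2,3])
  i=3: ✗ (no rhs in [3,4])
  i=4: ✓ (rhs at j=5; lhs holds on [4,4])
  i=5: ✓ (rhs at j=5)
  i=6: ✗ (no rhs in [6,7])
  i=7: ✗ (no rhs in [7,8])
  i=8: ✗ (no rhs in [8,9])
  i=9: ✓ (rhs at j=10; lhs holds on [9,9])
  i=10: ✓ (rhs at j=10)

0, 1, 4, 5, 9, 10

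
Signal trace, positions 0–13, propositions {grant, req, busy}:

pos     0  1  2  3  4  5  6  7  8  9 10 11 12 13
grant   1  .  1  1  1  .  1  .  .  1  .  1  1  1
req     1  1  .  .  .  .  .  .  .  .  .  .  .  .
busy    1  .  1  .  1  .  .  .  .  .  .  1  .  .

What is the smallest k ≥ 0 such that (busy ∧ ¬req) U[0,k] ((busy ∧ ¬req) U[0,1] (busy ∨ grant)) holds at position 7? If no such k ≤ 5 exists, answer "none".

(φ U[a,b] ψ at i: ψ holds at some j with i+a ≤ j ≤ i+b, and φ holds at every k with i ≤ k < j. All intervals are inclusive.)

Need earliest j ≥ 7 with ((busy ∧ ¬req) U[0,1] (busy ∨ grant)), and (busy ∧ ¬req) at every k in [7,j-1].
  j=7: rhs fails.
  j=8: rhs fails.
  j=9: rhs holds but lhs fails at k=7.
  j=10: rhs fails.
  j=11: rhs holds but lhs fails at k=7.
  j=12: rhs holds but lhs fails at k=7.
No witness within the range → none.

none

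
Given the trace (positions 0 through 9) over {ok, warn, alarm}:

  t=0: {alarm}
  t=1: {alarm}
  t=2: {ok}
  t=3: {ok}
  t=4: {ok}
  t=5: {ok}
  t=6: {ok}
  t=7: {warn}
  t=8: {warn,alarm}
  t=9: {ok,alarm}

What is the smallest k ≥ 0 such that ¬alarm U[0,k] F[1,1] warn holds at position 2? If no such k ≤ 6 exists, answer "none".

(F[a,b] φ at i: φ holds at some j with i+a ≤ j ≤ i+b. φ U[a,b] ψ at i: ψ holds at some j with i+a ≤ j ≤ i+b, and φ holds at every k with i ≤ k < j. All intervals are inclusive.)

Need earliest j ≥ 2 with F[1,1] warn, and ¬alarm at every k in [2,j-1].
  j=2: rhs fails.
  j=3: rhs fails.
  j=4: rhs fails.
  j=5: rhs fails.
  j=6: rhs holds; lhs holds on [2,5]. k = 4.

4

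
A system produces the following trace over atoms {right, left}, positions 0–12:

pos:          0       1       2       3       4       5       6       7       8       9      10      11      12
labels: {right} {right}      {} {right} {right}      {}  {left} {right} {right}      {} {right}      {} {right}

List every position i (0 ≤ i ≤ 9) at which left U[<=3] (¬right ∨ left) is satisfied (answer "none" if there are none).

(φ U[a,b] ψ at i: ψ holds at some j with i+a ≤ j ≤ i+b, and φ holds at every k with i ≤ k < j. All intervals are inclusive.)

2, 5, 6, 9

Evaluate at each i in [0,9]:
  i=0: ✗ (lhs fails at k=0 before rhs at j=2)
  i=1: ✗ (lhs fails at k=1 before rhs at j=2)
  i=2: ✓ (rhs at j=2)
  i=3: ✗ (lhs fails at k=3 before rhs at j=5)
  i=4: ✗ (lhs fails at k=4 before rhs at j=5)
  i=5: ✓ (rhs at j=5)
  i=6: ✓ (rhs at j=6)
  i=7: ✗ (lhs fails at k=7 before rhs at j=9)
  i=8: ✗ (lhs fails at k=8 before rhs at j=9)
  i=9: ✓ (rhs at j=9)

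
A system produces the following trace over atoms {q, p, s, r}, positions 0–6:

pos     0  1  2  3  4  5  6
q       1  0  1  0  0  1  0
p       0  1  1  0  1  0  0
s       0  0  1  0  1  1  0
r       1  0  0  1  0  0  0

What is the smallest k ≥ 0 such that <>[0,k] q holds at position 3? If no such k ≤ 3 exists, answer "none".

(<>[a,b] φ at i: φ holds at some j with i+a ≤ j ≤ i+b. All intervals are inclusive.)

Scan j = 3,4,… for q:
  j=3: fails
  j=4: fails
  j=5: holds
First hit at j=5, so smallest k = 5-3 = 2.

2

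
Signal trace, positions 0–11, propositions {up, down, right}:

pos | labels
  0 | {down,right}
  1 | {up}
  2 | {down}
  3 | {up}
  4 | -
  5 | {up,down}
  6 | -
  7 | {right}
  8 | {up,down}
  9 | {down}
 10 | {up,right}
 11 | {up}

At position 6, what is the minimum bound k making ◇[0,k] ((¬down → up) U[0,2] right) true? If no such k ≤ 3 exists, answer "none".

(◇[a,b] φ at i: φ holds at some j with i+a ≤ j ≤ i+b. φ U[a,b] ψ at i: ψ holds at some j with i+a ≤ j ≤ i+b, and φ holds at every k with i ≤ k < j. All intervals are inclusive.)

1

Scan j = 6,7,… for ((¬down → up) U[0,2] right):
  j=6: fails
  j=7: holds
First hit at j=7, so smallest k = 7-6 = 1.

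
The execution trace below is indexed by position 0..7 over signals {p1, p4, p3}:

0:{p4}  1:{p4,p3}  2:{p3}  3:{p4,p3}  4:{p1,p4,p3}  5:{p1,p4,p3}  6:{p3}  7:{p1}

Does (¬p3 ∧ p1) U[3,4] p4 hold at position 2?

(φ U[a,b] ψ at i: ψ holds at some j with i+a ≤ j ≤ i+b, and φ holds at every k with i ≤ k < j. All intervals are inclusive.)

Does not hold

Need some j in [5,6] with p4, and (¬p3 ∧ p1) at every k in [2,j-1].
  j=5: p4 holds, but (¬p3 ∧ p1) fails at k=2 → not this j.
  j=6: p4 false.
No j in the window works → until fails.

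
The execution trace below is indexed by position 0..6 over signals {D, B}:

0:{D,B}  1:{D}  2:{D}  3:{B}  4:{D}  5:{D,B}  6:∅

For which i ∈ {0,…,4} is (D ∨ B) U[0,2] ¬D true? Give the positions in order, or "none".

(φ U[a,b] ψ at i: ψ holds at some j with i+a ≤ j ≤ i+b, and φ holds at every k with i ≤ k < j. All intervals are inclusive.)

Evaluate at each i in [0,4]:
  i=0: ✗ (no rhs in [0,2])
  i=1: ✓ (rhs at j=3; lhs holds on [1,2])
  i=2: ✓ (rhs at j=3; lhs holds on [2,2])
  i=3: ✓ (rhs at j=3)
  i=4: ✓ (rhs at j=6; lhs holds on [4,5])

1, 2, 3, 4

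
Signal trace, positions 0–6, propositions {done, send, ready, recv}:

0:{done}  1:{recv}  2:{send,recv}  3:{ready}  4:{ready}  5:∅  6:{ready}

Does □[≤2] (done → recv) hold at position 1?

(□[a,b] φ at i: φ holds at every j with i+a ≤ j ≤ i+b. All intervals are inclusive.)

Check (done → recv) at every j in [1,3]:
  j=1: antecedent false → ✓
  j=2: antecedent false → ✓
  j=3: antecedent false → ✓
All positions satisfy it → formula holds.

Holds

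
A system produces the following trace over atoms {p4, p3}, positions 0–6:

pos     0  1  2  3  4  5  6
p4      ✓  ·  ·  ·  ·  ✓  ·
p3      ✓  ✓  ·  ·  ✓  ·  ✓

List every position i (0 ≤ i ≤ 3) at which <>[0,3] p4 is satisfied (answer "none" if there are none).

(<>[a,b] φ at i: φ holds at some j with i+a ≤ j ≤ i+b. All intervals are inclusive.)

0, 2, 3

Evaluate at each i in [0,3]:
  i=0: ✓ (witness j=0)
  i=1: ✗ (none in [1,4])
  i=2: ✓ (witness j=5)
  i=3: ✓ (witness j=5)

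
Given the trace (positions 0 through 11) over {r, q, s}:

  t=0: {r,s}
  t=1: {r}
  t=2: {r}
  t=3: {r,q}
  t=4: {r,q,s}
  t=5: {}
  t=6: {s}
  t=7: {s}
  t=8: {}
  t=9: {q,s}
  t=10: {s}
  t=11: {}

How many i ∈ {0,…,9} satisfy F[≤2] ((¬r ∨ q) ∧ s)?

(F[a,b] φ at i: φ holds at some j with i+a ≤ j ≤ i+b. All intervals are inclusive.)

8

Evaluate at each i in [0,9]:
  i=0: ✗ (none in [0,2])
  i=1: ✗ (none in [1,3])
  i=2: ✓ (witness j=4)
  i=3: ✓ (witness j=4)
  i=4: ✓ (witness j=4)
  i=5: ✓ (witness j=6)
  i=6: ✓ (witness j=6)
  i=7: ✓ (witness j=7)
  i=8: ✓ (witness j=9)
  i=9: ✓ (witness j=9)
Positions where it holds: {2, 3, 4, 5, 6, 7, 8, 9} → 8.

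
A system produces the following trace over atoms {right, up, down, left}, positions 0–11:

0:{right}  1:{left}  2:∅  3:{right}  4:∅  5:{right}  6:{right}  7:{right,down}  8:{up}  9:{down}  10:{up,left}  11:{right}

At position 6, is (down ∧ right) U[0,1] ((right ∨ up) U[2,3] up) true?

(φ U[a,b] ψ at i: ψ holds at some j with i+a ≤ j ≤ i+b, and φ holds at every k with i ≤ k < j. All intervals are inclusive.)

Holds

Need some j in [6,7] with ((right ∨ up) U[2,3] up), and (down ∧ right) at every k in [6,j-1].
  j=6: ((right ∨ up) U[2,3] up) holds; no prefix to check → satisfied.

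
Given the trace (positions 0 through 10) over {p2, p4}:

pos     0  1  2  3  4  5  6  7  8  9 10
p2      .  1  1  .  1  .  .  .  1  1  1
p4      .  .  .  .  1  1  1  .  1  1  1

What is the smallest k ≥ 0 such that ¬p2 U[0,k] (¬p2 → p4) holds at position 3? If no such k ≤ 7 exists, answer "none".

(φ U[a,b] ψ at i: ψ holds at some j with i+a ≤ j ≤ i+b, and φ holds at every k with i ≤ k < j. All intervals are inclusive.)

Need earliest j ≥ 3 with (¬p2 → p4), and ¬p2 at every k in [3,j-1].
  j=3: rhs fails.
  j=4: rhs holds; lhs holds on [3,3]. k = 1.

1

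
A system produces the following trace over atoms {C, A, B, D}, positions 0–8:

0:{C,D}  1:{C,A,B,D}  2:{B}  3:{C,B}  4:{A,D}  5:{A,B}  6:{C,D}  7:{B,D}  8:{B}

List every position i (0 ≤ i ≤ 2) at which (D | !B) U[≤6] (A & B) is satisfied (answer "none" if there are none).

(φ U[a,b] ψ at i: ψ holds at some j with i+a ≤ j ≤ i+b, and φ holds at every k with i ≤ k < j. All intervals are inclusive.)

0, 1

Evaluate at each i in [0,2]:
  i=0: ✓ (rhs at j=1; lhs holds on [0,0])
  i=1: ✓ (rhs at j=1)
  i=2: ✗ (lhs fails at k=2 before rhs at j=5)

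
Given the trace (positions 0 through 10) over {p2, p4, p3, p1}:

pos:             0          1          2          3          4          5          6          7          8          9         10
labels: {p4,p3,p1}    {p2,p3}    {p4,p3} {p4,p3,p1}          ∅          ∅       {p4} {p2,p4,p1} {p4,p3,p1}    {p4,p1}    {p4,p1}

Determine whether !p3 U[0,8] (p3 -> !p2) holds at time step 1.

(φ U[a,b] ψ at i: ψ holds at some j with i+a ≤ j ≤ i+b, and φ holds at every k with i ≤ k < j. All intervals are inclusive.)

Need some j in [1,9] with (p3 -> !p2), and !p3 at every k in [1,j-1].
  j=1: (p3 -> !p2) false.
  j=2: (p3 -> !p2) holds, but !p3 fails at k=1 → not this j.
  j=3: (p3 -> !p2) holds, but !p3 fails at k=1 → not this j.
  j=4: (p3 -> !p2) holds, but !p3 fails at k=1 → not this j.
  j=5: (p3 -> !p2) holds, but !p3 fails at k=1 → not this j.
  j=6: (p3 -> !p2) holds, but !p3 fails at k=1 → not this j.
  j=7: (p3 -> !p2) holds, but !p3 fails at k=1 → not this j.
  j=8: (p3 -> !p2) holds, but !p3 fails at k=1 → not this j.
  j=9: (p3 -> !p2) holds, but !p3 fails at k=1 → not this j.
No j in the window works → until fails.

No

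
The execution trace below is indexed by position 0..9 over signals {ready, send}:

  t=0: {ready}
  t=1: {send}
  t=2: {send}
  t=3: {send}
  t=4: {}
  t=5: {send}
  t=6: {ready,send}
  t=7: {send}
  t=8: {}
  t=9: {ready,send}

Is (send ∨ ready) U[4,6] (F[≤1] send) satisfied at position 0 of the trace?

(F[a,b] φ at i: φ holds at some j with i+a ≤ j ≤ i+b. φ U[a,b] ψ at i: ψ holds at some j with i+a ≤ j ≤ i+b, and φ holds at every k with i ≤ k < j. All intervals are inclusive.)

Holds

Need some j in [4,6] with F[≤1] send, and (send ∨ ready) at every k in [0,j-1].
  j=4: F[≤1] send holds; (send ∨ ready) holds at every k in [0,3] → satisfied.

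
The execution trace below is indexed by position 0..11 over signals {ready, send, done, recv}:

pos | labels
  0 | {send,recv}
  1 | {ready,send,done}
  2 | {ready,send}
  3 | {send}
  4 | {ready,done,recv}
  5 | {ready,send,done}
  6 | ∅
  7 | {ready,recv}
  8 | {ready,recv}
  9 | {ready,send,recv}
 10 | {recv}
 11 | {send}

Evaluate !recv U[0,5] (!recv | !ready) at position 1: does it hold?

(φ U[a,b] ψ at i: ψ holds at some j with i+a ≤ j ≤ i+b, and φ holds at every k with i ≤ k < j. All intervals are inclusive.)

Need some j in [1,6] with (!recv | !ready), and !recv at every k in [1,j-1].
  j=1: (!recv | !ready) holds; no prefix to check → satisfied.

True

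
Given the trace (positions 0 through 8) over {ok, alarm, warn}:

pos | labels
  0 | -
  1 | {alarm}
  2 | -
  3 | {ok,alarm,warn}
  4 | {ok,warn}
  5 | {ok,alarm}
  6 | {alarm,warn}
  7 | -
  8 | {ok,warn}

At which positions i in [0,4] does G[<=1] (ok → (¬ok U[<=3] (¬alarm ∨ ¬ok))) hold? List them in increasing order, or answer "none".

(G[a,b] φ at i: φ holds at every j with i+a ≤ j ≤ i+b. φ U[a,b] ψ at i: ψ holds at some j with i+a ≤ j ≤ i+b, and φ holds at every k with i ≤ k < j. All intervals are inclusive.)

Evaluate at each i in [0,4]:
  i=0: ✓ (all of [0,1])
  i=1: ✓ (all of [1,2])
  i=2: ✗ (fails at j=3)
  i=3: ✗ (fails at j=3)
  i=4: ✗ (fails at j=5)

0, 1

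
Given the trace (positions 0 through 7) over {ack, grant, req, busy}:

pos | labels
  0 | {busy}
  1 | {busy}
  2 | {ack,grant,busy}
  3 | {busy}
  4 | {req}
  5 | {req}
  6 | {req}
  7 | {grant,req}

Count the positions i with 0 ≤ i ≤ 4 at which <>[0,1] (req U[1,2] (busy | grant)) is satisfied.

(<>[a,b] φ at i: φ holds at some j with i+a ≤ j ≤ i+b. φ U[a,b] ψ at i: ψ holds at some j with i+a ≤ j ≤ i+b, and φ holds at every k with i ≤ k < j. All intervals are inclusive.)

Evaluate at each i in [0,4]:
  i=0: ✗ (none in [0,1])
  i=1: ✗ (none in [1,2])
  i=2: ✗ (none in [2,3])
  i=3: ✗ (none in [3,4])
  i=4: ✓ (witness j=5)
Positions where it holds: {4} → 1.

1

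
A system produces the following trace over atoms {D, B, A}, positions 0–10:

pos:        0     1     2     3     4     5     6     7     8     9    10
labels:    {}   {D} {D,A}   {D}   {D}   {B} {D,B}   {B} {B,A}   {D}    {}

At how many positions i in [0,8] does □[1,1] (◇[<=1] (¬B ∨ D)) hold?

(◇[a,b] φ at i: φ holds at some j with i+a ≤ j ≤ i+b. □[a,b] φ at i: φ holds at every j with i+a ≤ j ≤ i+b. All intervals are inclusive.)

Evaluate at each i in [0,8]:
  i=0: ✓ (all of [1,1])
  i=1: ✓ (all of [2,2])
  i=2: ✓ (all of [3,3])
  i=3: ✓ (all of [4,4])
  i=4: ✓ (all of [5,5])
  i=5: ✓ (all of [6,6])
  i=6: ✗ (fails at j=7)
  i=7: ✓ (all of [8,8])
  i=8: ✓ (all of [9,9])
Positions where it holds: {0, 1, 2, 3, 4, 5, 7, 8} → 8.

8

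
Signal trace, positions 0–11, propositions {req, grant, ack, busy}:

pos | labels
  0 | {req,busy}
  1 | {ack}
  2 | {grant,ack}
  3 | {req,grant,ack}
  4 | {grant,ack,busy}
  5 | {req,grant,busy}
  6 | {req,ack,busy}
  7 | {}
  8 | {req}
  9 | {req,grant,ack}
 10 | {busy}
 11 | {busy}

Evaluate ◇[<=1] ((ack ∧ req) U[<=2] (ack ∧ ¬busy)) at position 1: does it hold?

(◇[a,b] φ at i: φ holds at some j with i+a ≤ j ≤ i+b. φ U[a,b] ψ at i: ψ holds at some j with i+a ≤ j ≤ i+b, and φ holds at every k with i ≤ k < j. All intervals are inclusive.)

Yes

Check ((ack ∧ req) U[<=2] (ack ∧ ¬busy)) at each j in [1,2]:
  j=1: holds
  j=2: holds
Found at j=1 → formula holds.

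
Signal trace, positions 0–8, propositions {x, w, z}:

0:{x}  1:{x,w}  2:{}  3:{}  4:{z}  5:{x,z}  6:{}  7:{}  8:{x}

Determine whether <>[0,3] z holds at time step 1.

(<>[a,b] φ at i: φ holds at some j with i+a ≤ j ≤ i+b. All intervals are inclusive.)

Yes

Check z at each j in [1,4]:
  j=1: false
  j=2: false
  j=3: false
  j=4: true
Found at j=4 → formula holds.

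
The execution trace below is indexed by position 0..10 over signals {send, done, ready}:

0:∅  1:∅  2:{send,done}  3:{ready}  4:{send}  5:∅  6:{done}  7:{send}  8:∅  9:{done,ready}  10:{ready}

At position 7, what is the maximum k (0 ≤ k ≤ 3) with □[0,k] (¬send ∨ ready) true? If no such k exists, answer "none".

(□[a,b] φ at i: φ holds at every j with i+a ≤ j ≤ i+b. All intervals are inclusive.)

(¬send ∨ ready) must hold from j=7 onward; find where it first fails.
  j=7: fails → no k works.

none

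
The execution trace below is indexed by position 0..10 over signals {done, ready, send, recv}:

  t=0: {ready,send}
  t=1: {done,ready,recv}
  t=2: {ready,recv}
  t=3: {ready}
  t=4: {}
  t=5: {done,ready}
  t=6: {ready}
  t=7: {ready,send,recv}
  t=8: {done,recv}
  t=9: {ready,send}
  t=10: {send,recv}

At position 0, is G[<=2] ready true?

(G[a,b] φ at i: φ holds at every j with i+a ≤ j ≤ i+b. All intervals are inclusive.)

Yes

Check ready at every j in [0,2]:
  j=0: true
  j=1: true
  j=2: true
All positions satisfy it → formula holds.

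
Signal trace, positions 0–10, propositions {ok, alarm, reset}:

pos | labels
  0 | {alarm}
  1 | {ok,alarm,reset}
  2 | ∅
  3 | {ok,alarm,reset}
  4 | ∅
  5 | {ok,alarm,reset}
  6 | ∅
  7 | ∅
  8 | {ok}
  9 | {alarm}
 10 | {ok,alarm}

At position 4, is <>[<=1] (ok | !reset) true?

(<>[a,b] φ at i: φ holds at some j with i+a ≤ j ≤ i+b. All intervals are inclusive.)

Check (ok | !reset) at each j in [4,5]:
  j=4: true
  j=5: true
Found at j=4 → formula holds.

Holds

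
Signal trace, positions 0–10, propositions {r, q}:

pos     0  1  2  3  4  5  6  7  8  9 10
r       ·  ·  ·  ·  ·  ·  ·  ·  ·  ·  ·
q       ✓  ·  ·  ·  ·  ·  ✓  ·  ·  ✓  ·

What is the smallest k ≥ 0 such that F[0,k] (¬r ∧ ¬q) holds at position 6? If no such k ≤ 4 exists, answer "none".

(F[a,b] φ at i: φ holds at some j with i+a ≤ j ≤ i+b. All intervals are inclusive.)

Scan j = 6,7,… for (¬r ∧ ¬q):
  j=6: fails
  j=7: holds
First hit at j=7, so smallest k = 7-6 = 1.

1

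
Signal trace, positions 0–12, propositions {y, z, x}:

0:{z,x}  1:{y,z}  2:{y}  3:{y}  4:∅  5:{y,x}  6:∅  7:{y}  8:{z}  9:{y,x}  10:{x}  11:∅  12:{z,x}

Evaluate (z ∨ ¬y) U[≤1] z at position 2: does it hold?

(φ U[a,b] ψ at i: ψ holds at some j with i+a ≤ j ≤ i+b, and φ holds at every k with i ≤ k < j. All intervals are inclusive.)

Need some j in [2,3] with z, and (z ∨ ¬y) at every k in [2,j-1].
  j=2: z false.
  j=3: z false.
No j in the window works → until fails.

Does not hold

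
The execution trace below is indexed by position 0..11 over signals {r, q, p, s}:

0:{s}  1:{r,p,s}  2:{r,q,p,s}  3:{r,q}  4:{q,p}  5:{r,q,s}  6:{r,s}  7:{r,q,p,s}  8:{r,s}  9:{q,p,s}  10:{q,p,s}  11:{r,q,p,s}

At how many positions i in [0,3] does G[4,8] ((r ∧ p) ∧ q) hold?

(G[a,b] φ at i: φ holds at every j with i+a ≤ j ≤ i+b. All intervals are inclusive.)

0

Evaluate at each i in [0,3]:
  i=0: ✗ (fails at j=4)
  i=1: ✗ (fails at j=5)
  i=2: ✗ (fails at j=6)
  i=3: ✗ (fails at j=8)
Positions where it holds: {} → 0.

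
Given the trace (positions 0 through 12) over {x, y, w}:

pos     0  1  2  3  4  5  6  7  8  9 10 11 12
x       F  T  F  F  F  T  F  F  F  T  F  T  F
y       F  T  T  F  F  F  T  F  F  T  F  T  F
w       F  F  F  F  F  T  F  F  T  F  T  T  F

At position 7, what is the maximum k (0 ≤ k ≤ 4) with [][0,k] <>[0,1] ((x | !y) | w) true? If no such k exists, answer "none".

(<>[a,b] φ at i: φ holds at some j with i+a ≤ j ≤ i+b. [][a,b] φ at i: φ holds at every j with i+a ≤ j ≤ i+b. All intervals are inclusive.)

4

<>[0,1] ((x | !y) | w) must hold from j=7 onward; find where it first fails.
  j=7: holds
  j=8: holds
  j=9: holds
  j=10: holds
  j=11: holds
Holds through j=11; largest k = 4.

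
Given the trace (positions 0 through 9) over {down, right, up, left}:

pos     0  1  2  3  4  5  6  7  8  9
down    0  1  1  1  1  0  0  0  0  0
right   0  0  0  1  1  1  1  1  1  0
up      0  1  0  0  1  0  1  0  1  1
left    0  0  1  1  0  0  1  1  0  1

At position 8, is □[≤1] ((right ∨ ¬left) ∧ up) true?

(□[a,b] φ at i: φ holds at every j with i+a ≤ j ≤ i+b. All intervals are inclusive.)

False

Check ((right ∨ ¬left) ∧ up) at every j in [8,9]:
  j=8: true
  j=9: false
Fails at j=9 → formula fails.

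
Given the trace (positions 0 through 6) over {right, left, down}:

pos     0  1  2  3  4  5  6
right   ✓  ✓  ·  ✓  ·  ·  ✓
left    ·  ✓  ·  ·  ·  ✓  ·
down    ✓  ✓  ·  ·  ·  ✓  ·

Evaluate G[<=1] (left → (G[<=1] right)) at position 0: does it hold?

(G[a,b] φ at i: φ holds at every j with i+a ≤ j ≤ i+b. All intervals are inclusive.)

Check (left → (G[<=1] right)) at every j in [0,1]:
  j=0: antecedent false → ✓
  j=1: antecedent true; consequent fails at 2 → ✗
Fails at j=1 → formula fails.

No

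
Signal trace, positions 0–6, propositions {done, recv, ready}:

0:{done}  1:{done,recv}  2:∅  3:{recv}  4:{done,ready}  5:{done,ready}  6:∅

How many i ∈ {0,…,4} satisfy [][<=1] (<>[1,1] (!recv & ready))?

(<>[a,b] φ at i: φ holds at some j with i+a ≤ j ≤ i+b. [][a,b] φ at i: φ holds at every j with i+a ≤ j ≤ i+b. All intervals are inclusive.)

Evaluate at each i in [0,4]:
  i=0: ✗ (fails at j=0)
  i=1: ✗ (fails at j=1)
  i=2: ✗ (fails at j=2)
  i=3: ✓ (all of [3,4])
  i=4: ✗ (fails at j=5)
Positions where it holds: {3} → 1.

1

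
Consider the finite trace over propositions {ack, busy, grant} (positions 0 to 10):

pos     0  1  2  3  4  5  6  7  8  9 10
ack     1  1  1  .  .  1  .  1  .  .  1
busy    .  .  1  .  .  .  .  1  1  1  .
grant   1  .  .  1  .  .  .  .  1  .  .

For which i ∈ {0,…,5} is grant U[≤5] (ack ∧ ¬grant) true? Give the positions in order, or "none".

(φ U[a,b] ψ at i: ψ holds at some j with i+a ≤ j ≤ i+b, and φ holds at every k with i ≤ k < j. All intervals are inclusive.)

Evaluate at each i in [0,5]:
  i=0: ✓ (rhs at j=1; lhs holds on [0,0])
  i=1: ✓ (rhs at j=1)
  i=2: ✓ (rhs at j=2)
  i=3: ✗ (lhs fails at k=4 before rhs at j=5)
  i=4: ✗ (lhs fails at k=4 before rhs at j=5)
  i=5: ✓ (rhs at j=5)

0, 1, 2, 5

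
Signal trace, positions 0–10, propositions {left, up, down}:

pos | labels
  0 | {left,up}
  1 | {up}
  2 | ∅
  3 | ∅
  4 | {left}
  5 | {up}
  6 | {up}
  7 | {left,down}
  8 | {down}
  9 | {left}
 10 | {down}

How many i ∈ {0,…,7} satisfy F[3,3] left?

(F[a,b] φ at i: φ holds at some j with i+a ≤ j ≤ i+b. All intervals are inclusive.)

3

Evaluate at each i in [0,7]:
  i=0: ✗ (none in [3,3])
  i=1: ✓ (witness j=4)
  i=2: ✗ (none in [5,5])
  i=3: ✗ (none in [6,6])
  i=4: ✓ (witness j=7)
  i=5: ✗ (none in [8,8])
  i=6: ✓ (witness j=9)
  i=7: ✗ (none in [10,10])
Positions where it holds: {1, 4, 6} → 3.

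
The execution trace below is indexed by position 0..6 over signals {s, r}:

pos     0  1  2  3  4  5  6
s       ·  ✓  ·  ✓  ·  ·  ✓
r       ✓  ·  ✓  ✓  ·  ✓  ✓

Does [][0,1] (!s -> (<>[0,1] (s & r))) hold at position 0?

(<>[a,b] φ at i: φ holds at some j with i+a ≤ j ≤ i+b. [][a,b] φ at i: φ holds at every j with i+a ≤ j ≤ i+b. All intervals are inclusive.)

Does not hold

Check (!s -> (<>[0,1] (s & r))) at every j in [0,1]:
  j=0: antecedent true; consequent fails (none in [0,1]) → ✗
  j=1: antecedent false → ✓
Fails at j=0 → formula fails.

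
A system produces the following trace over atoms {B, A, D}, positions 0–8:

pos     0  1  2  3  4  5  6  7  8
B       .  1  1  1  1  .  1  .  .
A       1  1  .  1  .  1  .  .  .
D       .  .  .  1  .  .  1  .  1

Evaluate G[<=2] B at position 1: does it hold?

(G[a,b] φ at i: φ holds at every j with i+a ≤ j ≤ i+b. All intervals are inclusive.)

Holds

Check B at every j in [1,3]:
  j=1: true
  j=2: true
  j=3: true
All positions satisfy it → formula holds.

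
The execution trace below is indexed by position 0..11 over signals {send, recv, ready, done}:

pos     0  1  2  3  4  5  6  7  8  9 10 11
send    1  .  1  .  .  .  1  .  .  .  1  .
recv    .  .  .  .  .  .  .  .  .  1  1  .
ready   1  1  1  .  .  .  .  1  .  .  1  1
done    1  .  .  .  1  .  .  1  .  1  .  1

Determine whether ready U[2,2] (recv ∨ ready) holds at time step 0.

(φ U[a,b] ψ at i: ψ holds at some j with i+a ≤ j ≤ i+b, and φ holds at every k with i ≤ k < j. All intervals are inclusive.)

True

Need some j in [2,2] with (recv ∨ ready), and ready at every k in [0,j-1].
  j=2: (recv ∨ ready) holds; ready holds at every k in [0,1] → satisfied.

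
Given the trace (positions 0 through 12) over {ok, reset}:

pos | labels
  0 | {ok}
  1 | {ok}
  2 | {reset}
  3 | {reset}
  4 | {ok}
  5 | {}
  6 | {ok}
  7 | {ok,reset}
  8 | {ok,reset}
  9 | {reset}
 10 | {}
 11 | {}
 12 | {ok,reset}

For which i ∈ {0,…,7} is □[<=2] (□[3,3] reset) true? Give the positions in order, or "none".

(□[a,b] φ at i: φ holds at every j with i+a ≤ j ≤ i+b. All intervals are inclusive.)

Evaluate at each i in [0,7]:
  i=0: ✗ (fails at j=1)
  i=1: ✗ (fails at j=1)
  i=2: ✗ (fails at j=2)
  i=3: ✗ (fails at j=3)
  i=4: ✓ (all of [4,6])
  i=5: ✗ (fails at j=7)
  i=6: ✗ (fails at j=7)
  i=7: ✗ (fails at j=7)

4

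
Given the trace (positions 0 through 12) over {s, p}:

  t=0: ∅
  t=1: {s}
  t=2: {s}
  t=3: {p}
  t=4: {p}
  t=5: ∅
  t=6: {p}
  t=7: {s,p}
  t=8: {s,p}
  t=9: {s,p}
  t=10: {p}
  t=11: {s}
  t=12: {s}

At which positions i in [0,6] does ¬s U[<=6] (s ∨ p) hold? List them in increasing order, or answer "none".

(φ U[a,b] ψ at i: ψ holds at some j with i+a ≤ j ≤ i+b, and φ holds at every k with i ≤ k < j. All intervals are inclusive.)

0, 1, 2, 3, 4, 5, 6

Evaluate at each i in [0,6]:
  i=0: ✓ (rhs at j=1; lhs holds on [0,0])
  i=1: ✓ (rhs at j=1)
  i=2: ✓ (rhs at j=2)
  i=3: ✓ (rhs at j=3)
  i=4: ✓ (rhs at j=4)
  i=5: ✓ (rhs at j=6; lhs holds on [5,5])
  i=6: ✓ (rhs at j=6)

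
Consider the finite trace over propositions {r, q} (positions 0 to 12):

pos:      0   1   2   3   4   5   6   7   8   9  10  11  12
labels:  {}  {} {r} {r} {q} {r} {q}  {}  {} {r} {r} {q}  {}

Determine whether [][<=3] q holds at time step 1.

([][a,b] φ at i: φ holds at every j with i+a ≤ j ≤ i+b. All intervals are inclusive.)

Check q at every j in [1,4]:
  j=1: false
  j=2: false
  j=3: false
  j=4: true
Fails at j=1 → formula fails.

False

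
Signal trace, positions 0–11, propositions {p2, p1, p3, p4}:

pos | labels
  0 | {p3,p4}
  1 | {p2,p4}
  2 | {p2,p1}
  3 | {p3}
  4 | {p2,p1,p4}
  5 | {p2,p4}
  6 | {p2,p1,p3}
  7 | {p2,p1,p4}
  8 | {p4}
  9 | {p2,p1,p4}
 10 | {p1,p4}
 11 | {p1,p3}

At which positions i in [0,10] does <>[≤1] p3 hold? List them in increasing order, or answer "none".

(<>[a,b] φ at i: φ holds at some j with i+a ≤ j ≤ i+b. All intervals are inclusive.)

Evaluate at each i in [0,10]:
  i=0: ✓ (witness j=0)
  i=1: ✗ (none in [1,2])
  i=2: ✓ (witness j=3)
  i=3: ✓ (witness j=3)
  i=4: ✗ (none in [4,5])
  i=5: ✓ (witness j=6)
  i=6: ✓ (witness j=6)
  i=7: ✗ (none in [7,8])
  i=8: ✗ (none in [8,9])
  i=9: ✗ (none in [9,10])
  i=10: ✓ (witness j=11)

0, 2, 3, 5, 6, 10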